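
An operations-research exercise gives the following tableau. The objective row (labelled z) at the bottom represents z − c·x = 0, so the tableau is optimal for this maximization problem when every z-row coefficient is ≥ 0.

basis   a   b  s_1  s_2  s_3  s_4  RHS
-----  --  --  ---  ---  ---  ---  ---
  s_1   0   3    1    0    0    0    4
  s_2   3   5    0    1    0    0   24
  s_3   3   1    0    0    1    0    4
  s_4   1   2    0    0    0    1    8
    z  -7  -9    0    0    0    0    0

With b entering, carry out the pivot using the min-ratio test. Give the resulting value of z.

Ratio test on column b — row 1: 4/3 = 4/3; row 2: 24/5 = 24/5; row 3: 4/1 = 4; row 4: 8/2 = 4. Minimum is 4/3 at row 1 (s_1 leaves); pivot element 3.
Pivot on row 1; the z-row RHS becomes 0 − (-9)·(4/3) = 12.

12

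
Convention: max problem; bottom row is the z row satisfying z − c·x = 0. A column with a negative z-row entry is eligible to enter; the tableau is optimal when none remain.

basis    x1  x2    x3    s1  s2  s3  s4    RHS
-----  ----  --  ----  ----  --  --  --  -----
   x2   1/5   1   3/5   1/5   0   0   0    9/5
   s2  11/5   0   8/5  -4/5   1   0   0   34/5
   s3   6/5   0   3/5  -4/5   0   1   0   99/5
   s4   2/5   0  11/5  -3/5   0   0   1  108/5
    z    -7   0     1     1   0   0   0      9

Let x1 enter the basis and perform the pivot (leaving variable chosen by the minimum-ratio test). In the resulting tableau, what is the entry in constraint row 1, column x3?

Ratio test on column x1 — row 1: (9/5)/(1/5) = 9; row 2: (34/5)/(11/5) = 34/11; row 3: (99/5)/(6/5) = 33/2; row 4: (108/5)/(2/5) = 54. Minimum is 34/11 at row 2 (s2 leaves); pivot element 11/5.
Divide row 2 by 11/5; eliminate column x1 from the other rows.
Row 1 update in column x3: 3/5 − (1/5)·(8/11) = 5/11.

5/11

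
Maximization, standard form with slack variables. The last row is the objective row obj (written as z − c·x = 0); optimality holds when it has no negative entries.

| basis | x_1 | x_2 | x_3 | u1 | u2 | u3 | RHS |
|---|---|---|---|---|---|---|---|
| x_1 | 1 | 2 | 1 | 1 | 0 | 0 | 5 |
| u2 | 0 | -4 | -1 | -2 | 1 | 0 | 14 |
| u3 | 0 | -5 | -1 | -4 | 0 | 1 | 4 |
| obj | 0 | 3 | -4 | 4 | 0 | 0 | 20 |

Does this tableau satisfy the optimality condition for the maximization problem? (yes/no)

The obj-row has a negative entry -4 in column x_3, so it is not optimal.

no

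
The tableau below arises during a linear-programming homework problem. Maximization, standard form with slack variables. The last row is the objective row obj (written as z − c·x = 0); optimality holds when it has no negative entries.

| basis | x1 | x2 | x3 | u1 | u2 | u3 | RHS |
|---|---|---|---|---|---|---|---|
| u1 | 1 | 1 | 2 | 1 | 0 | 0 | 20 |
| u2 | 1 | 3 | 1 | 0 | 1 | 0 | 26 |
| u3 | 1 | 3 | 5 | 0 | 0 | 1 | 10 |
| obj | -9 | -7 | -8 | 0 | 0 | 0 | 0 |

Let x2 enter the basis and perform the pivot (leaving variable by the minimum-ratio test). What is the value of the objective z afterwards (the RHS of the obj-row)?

70/3

Ratio test on column x2 — row 1: 20/1 = 20; row 2: 26/3 = 26/3; row 3: 10/3 = 10/3. Minimum is 10/3 at row 3 (u3 leaves); pivot element 3.
Pivot on row 3; the obj-row RHS becomes 0 − (-7)·(10/3) = 70/3.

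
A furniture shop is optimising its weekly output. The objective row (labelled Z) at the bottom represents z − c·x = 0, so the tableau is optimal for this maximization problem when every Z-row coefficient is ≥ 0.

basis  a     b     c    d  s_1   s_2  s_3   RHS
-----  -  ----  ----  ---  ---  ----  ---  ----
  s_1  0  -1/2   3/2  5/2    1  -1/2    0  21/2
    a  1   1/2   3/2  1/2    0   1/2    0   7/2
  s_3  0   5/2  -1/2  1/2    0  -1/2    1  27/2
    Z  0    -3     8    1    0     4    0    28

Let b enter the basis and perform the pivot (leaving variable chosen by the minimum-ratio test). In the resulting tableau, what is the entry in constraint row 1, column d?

13/5

Ratio test on column b — row 1: entry -1/2 ≤ 0; row 2: (7/2)/(1/2) = 7; row 3: (27/2)/(5/2) = 27/5. Minimum is 27/5 at row 3 (s_3 leaves); pivot element 5/2.
Divide row 3 by 5/2; eliminate column b from the other rows.
Row 1 update in column d: 5/2 − (-1/2)·(1/5) = 13/5.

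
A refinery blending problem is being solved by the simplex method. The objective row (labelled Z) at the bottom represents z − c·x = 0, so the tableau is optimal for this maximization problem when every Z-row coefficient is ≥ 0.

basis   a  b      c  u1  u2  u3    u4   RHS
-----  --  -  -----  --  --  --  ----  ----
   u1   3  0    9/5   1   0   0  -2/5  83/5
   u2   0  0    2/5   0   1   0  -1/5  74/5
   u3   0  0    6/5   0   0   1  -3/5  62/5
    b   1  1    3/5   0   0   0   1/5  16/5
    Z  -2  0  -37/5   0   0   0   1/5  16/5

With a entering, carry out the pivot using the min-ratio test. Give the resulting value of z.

Ratio test on column a — row 1: (83/5)/3 = 83/15; row 2: entry 0 ≤ 0; row 3: entry 0 ≤ 0; row 4: (16/5)/1 = 16/5. Minimum is 16/5 at row 4 (b leaves); pivot element 1.
Pivot on row 4; the Z-row RHS becomes 16/5 − (-2)·(16/5) = 48/5.

48/5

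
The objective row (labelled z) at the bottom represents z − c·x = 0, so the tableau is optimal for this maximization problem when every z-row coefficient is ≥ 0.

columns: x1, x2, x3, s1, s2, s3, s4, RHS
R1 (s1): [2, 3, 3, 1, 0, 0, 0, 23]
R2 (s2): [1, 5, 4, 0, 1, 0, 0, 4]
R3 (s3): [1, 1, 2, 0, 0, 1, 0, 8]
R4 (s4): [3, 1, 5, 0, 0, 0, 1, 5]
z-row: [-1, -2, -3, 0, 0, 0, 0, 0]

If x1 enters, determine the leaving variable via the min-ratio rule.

s4

Column x1 entries and ratios — s1: 23/2 = 23/2; s2: 4/1 = 4; s3: 8/1 = 8; s4: 5/3 = 5/3.
Smallest ratio is 5/3 in the row of s4, so s4 leaves.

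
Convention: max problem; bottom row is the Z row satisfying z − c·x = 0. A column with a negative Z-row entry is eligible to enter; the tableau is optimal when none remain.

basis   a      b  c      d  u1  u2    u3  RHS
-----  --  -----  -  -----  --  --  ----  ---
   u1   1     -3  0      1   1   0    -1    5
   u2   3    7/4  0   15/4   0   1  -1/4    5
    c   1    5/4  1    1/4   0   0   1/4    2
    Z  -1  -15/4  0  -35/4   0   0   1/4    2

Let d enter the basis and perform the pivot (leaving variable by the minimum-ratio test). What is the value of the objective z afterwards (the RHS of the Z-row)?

Ratio test on column d — row 1: 5/1 = 5; row 2: 5/(15/4) = 4/3; row 3: 2/(1/4) = 8. Minimum is 4/3 at row 2 (u2 leaves); pivot element 15/4.
Pivot on row 2; the Z-row RHS becomes 2 − (-35/4)·(4/3) = 41/3.

41/3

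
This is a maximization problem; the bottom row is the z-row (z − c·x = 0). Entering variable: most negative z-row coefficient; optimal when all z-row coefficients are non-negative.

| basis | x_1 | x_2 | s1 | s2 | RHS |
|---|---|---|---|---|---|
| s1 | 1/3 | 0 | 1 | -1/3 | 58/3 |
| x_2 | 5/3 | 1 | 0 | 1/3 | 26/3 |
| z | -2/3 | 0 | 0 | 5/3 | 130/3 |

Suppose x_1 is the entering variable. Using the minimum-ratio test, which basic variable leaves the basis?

x_2

Column x_1 entries and ratios — s1: (58/3)/(1/3) = 58; x_2: (26/3)/(5/3) = 26/5.
Smallest ratio is 26/5 in the row of x_2, so x_2 leaves.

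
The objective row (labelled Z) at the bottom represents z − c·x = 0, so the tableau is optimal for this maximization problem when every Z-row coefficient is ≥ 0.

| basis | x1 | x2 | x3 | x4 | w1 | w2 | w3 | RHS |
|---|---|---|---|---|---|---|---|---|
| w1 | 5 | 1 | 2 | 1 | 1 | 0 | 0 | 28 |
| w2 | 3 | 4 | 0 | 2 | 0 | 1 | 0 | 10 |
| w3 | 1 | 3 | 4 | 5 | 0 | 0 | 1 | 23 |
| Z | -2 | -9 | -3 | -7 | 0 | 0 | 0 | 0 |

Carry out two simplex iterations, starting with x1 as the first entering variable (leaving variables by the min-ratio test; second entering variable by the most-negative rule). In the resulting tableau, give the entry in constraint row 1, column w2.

-1/4

Ratio test on column x1 — row 1: 28/5 = 28/5; row 2: 10/3 = 10/3; row 3: 23/1 = 23. Minimum is 10/3 at row 2 (w2 leaves); pivot element 3.
Divide row 2 by 3; eliminate column x1 from the other rows.
Second iteration: most negative Z-row entry is -19/3 in column x2, so x2 enters.
Ratio test on column x2 — row 1: entry -17/3 ≤ 0; row 2: (10/3)/(4/3) = 5/2; row 3: (59/3)/(5/3) = 59/5. Minimum is 5/2 at row 2 (x1 leaves); pivot element 4/3.
Divide row 2 by 4/3; eliminate column x2 from the other rows.
After both pivots, the entry at constraint row 1, column w2 is -1/4.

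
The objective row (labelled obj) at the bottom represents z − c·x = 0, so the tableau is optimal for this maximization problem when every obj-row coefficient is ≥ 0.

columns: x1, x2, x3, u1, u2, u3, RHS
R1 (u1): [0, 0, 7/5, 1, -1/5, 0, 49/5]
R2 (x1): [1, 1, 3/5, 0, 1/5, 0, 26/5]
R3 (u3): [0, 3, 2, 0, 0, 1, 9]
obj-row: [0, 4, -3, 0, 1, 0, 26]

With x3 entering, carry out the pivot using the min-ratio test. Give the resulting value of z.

79/2

Ratio test on column x3 — row 1: (49/5)/(7/5) = 7; row 2: (26/5)/(3/5) = 26/3; row 3: 9/2 = 9/2. Minimum is 9/2 at row 3 (u3 leaves); pivot element 2.
Pivot on row 3; the obj-row RHS becomes 26 − (-3)·(9/2) = 79/2.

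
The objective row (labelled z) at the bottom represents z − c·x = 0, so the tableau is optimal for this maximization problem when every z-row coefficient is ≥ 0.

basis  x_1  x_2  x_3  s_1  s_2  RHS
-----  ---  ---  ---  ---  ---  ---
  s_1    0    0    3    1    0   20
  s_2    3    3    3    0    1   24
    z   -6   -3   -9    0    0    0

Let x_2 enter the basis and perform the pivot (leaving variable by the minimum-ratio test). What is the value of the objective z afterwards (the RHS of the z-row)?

Ratio test on column x_2 — row 1: entry 0 ≤ 0; row 2: 24/3 = 8. Minimum is 8 at row 2 (s_2 leaves); pivot element 3.
Pivot on row 2; the z-row RHS becomes 0 − (-3)·8 = 24.

24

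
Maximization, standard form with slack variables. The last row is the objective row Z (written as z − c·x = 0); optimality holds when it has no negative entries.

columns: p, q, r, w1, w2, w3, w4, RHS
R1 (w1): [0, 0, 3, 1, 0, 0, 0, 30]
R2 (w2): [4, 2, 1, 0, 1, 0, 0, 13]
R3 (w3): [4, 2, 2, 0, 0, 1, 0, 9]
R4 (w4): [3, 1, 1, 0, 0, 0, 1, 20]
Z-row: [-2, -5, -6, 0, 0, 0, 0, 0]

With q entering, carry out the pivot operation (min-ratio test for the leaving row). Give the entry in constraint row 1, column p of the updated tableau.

Ratio test on column q — row 1: entry 0 ≤ 0; row 2: 13/2 = 13/2; row 3: 9/2 = 9/2; row 4: 20/1 = 20. Minimum is 9/2 at row 3 (w3 leaves); pivot element 2.
Divide row 3 by 2; eliminate column q from the other rows.
Row 1 update in column p: 0 − 0·2 = 0.

0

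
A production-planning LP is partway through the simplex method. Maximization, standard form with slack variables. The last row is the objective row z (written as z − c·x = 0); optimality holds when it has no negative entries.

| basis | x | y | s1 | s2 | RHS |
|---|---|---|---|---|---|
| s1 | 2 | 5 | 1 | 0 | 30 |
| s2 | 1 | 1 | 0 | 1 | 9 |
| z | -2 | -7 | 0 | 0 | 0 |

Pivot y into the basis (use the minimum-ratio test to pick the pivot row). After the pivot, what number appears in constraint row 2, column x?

3/5

Ratio test on column y — row 1: 30/5 = 6; row 2: 9/1 = 9. Minimum is 6 at row 1 (s1 leaves); pivot element 5.
Divide row 1 by 5; eliminate column y from the other rows.
Row 2 update in column x: 1 − 1·(2/5) = 3/5.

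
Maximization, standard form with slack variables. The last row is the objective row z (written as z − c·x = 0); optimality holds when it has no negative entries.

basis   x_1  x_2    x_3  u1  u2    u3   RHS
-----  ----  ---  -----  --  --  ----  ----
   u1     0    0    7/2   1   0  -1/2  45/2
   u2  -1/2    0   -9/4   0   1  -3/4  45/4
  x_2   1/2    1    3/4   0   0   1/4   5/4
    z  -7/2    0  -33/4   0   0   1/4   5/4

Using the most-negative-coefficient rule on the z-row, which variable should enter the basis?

x_3

Negative z-row entries: x_1: -7/2, x_3: -33/4.
The most negative is -33/4 in column x_3, so x_3 enters.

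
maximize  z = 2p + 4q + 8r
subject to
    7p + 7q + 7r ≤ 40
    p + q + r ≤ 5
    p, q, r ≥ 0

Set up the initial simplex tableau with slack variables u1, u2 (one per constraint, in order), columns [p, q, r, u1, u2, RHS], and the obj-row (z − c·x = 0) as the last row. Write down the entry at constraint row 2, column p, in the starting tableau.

Constraint 2 has coefficient 1 on p.

1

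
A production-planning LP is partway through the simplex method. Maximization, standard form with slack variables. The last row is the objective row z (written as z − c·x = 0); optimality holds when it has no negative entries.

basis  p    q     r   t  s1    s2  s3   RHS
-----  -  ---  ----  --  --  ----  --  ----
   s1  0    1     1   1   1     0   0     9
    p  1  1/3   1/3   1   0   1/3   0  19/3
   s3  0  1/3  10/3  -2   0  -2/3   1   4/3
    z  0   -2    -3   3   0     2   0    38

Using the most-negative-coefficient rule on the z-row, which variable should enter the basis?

r

Negative z-row entries: q: -2, r: -3.
The most negative is -3 in column r, so r enters.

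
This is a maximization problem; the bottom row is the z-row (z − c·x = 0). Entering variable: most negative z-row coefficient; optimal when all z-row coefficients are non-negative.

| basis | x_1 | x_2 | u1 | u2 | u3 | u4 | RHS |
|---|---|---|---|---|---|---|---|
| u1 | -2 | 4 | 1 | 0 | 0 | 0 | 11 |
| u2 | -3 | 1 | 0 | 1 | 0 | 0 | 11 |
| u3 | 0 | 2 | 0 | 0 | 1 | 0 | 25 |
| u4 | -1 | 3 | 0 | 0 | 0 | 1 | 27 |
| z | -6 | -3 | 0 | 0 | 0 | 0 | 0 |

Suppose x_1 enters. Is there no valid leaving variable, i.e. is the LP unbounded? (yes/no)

Every constraint-row entry in column x_1 is ≤ 0, so increasing x_1 is unbounded.

yes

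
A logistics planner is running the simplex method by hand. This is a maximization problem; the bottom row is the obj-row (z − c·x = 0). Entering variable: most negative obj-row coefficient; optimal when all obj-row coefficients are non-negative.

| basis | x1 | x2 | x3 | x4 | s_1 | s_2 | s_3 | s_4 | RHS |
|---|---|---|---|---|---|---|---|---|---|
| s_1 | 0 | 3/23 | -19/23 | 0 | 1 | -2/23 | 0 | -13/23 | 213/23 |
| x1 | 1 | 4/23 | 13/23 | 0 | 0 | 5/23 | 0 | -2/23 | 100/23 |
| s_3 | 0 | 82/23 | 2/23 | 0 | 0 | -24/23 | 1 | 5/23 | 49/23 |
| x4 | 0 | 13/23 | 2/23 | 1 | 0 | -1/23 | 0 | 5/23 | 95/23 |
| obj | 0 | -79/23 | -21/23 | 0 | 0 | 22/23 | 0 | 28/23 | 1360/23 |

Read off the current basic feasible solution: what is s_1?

213/23

s_1 is basic (row 1); its value is the RHS of that row, 213/23.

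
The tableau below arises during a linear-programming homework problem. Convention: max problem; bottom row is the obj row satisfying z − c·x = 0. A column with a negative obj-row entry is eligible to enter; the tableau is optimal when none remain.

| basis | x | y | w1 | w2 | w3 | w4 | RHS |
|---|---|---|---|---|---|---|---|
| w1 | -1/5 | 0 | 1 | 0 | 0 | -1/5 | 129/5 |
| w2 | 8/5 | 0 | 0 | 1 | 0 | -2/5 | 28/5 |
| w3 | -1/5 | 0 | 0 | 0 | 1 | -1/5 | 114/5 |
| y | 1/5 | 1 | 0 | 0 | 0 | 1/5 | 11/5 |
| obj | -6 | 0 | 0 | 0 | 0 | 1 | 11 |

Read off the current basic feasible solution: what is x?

x is not in the basis, so in the current basic feasible solution x = 0.

0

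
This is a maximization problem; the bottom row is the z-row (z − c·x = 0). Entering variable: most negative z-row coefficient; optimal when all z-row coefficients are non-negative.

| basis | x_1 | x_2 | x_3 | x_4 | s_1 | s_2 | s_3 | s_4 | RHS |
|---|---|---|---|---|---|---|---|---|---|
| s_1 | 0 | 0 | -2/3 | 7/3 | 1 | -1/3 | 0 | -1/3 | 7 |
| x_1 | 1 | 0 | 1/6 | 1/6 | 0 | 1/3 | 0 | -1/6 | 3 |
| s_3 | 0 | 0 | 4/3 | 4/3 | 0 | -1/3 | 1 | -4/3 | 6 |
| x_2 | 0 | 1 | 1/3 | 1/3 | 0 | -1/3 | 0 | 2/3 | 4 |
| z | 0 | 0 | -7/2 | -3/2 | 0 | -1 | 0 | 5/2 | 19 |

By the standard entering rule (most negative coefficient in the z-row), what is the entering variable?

x_3

Negative z-row entries: x_3: -7/2, x_4: -3/2, s_2: -1.
The most negative is -7/2 in column x_3, so x_3 enters.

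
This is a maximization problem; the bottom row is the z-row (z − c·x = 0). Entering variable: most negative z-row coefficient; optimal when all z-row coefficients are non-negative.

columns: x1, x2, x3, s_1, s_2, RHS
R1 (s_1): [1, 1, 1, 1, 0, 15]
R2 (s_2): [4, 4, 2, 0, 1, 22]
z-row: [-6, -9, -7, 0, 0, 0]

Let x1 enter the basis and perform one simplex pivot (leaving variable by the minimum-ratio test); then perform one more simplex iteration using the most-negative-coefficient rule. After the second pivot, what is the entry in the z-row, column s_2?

Ratio test on column x1 — row 1: 15/1 = 15; row 2: 22/4 = 11/2. Minimum is 11/2 at row 2 (s_2 leaves); pivot element 4.
Divide row 2 by 4; eliminate column x1 from the other rows.
Second iteration: most negative z-row entry is -4 in column x3, so x3 enters.
Ratio test on column x3 — row 1: (19/2)/(1/2) = 19; row 2: (11/2)/(1/2) = 11. Minimum is 11 at row 2 (x1 leaves); pivot element 1/2.
Divide row 2 by 1/2; eliminate column x3 from the other rows.
After both pivots, the entry at the z-row, column s_2 is 7/2.

7/2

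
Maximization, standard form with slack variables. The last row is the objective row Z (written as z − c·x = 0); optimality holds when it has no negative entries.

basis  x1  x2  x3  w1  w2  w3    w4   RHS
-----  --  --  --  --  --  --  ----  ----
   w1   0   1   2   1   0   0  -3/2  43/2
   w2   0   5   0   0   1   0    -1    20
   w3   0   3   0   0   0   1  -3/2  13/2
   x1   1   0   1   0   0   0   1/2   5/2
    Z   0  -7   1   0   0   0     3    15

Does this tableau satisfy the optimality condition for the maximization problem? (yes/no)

The Z-row has a negative entry -7 in column x2, so it is not optimal.

no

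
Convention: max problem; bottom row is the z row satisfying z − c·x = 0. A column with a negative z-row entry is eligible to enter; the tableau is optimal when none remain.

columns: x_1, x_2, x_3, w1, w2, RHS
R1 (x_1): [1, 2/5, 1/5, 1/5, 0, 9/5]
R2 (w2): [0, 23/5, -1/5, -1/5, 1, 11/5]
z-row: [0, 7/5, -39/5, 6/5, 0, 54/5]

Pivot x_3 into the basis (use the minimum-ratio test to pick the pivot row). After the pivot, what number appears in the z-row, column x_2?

17

Ratio test on column x_3 — row 1: (9/5)/(1/5) = 9; row 2: entry -1/5 ≤ 0. Minimum is 9 at row 1 (x_1 leaves); pivot element 1/5.
Divide row 1 by 1/5; eliminate column x_3 from the other rows.
z-row update in column x_2: 7/5 − (-39/5)·2 = 17.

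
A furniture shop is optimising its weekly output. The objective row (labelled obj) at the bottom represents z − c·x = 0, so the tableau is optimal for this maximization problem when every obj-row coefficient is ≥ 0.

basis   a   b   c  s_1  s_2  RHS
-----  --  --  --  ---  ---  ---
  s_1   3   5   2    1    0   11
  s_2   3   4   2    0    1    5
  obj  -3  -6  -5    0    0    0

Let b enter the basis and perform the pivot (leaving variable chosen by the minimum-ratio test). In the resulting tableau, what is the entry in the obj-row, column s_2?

3/2

Ratio test on column b — row 1: 11/5 = 11/5; row 2: 5/4 = 5/4. Minimum is 5/4 at row 2 (s_2 leaves); pivot element 4.
Divide row 2 by 4; eliminate column b from the other rows.
obj-row update in column s_2: 0 − (-6)·(1/4) = 3/2.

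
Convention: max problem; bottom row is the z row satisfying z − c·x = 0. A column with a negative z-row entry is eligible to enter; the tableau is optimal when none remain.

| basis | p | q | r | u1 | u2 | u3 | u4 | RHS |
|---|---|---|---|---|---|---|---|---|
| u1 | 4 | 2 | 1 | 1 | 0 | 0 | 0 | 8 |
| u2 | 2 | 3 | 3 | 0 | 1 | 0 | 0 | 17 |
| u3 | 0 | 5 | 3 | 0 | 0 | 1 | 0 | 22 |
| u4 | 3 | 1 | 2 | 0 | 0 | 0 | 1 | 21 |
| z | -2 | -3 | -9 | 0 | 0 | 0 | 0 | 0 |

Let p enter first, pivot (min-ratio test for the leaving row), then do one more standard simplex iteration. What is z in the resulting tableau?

241/5

Ratio test on column p — row 1: 8/4 = 2; row 2: 17/2 = 17/2; row 3: entry 0 ≤ 0; row 4: 21/3 = 7. Minimum is 2 at row 1 (u1 leaves); pivot element 4.
Pivot on row 1; the z-row RHS becomes 0 − (-2)·2 = 4.
Next entering variable (most negative z-row entry -17/2): r.
Ratio test on column r — row 1: 2/(1/4) = 8; row 2: 13/(5/2) = 26/5; row 3: 22/3 = 22/3; row 4: 15/(5/4) = 12. Minimum is 26/5 at row 2 (u2 leaves); pivot element 5/2.
After the second pivot the z-row RHS is 4 − (-17/2)·(26/5) = 241/5.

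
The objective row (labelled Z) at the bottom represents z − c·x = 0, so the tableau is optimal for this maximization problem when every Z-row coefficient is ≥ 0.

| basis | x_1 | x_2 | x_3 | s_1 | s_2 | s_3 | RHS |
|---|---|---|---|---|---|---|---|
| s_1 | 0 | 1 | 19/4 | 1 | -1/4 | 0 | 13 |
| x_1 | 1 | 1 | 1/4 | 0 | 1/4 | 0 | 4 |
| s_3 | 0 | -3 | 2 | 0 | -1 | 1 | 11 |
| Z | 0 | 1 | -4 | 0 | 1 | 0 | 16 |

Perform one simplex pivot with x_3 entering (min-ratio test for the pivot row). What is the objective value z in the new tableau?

Ratio test on column x_3 — row 1: 13/(19/4) = 52/19; row 2: 4/(1/4) = 16; row 3: 11/2 = 11/2. Minimum is 52/19 at row 1 (s_1 leaves); pivot element 19/4.
Pivot on row 1; the Z-row RHS becomes 16 − (-4)·(52/19) = 512/19.

512/19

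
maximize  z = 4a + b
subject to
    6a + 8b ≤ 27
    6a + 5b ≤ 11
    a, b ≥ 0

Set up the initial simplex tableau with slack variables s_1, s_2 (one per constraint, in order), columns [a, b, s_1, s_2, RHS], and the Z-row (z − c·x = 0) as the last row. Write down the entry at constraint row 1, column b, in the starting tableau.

Constraint 1 has coefficient 8 on b.

8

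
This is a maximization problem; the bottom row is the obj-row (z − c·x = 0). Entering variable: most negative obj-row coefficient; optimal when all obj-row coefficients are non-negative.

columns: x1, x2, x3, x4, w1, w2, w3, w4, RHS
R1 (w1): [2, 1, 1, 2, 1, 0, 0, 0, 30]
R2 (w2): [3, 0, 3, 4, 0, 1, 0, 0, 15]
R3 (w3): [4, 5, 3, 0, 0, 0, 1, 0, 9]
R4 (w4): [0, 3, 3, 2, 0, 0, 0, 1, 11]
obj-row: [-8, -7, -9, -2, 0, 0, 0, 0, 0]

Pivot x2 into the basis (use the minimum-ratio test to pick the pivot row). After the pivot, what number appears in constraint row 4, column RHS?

Ratio test on column x2 — row 1: 30/1 = 30; row 2: entry 0 ≤ 0; row 3: 9/5 = 9/5; row 4: 11/3 = 11/3. Minimum is 9/5 at row 3 (w3 leaves); pivot element 5.
Divide row 3 by 5; eliminate column x2 from the other rows.
Row 4 update in column RHS: 11 − 3·(9/5) = 28/5.

28/5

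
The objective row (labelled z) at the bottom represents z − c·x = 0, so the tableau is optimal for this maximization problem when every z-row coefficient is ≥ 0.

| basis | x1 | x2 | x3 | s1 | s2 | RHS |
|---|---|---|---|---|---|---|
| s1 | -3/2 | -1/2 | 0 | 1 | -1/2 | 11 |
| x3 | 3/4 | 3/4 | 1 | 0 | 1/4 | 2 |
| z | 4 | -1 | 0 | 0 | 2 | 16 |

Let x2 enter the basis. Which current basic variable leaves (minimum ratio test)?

x3

Column x2 entries and ratios — s1: -1/2 ≤ 0, skip; x3: 2/(3/4) = 8/3.
Smallest ratio is 8/3 in the row of x3, so x3 leaves.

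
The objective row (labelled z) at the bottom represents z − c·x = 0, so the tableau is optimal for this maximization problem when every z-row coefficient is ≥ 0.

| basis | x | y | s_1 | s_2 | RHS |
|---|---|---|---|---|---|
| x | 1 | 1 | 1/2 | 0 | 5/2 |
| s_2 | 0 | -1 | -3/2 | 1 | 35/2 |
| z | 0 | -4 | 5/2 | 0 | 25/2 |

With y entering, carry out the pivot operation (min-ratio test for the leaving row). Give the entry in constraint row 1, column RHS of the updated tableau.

5/2

Ratio test on column y — row 1: (5/2)/1 = 5/2; row 2: entry -1 ≤ 0. Minimum is 5/2 at row 1 (x leaves); pivot element 1.
Divide row 1 by 1; eliminate column y from the other rows.
In the new row 1, the RHS entry is the old entry divided by the pivot: (5/2)/1 = 5/2.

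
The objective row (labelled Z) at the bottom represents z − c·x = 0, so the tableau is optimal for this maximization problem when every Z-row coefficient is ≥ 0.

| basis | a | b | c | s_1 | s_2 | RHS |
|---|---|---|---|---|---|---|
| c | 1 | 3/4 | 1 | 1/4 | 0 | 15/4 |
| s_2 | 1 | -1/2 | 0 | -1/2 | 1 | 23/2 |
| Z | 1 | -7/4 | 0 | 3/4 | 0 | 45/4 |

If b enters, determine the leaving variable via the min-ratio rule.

c

Column b entries and ratios — c: (15/4)/(3/4) = 5; s_2: -1/2 ≤ 0, skip.
Smallest ratio is 5 in the row of c, so c leaves.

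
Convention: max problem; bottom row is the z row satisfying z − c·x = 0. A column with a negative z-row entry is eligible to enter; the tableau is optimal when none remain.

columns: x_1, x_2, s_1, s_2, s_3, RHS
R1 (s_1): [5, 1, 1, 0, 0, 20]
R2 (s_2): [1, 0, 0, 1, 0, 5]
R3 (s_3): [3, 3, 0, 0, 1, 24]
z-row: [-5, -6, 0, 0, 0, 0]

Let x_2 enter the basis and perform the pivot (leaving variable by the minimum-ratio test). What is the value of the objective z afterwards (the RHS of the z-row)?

Ratio test on column x_2 — row 1: 20/1 = 20; row 2: entry 0 ≤ 0; row 3: 24/3 = 8. Minimum is 8 at row 3 (s_3 leaves); pivot element 3.
Pivot on row 3; the z-row RHS becomes 0 − (-6)·8 = 48.

48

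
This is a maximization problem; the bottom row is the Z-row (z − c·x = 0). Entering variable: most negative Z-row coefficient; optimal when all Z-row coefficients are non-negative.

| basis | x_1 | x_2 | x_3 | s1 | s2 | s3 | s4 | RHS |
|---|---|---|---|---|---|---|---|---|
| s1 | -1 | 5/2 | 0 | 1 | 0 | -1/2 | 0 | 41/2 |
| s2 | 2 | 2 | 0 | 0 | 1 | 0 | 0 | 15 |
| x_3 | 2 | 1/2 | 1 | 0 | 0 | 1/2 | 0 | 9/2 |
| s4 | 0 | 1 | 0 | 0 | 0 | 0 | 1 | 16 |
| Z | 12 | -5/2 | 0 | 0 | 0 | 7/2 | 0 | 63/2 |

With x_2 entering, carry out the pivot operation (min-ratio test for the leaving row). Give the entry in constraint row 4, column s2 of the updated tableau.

Ratio test on column x_2 — row 1: (41/2)/(5/2) = 41/5; row 2: 15/2 = 15/2; row 3: (9/2)/(1/2) = 9; row 4: 16/1 = 16. Minimum is 15/2 at row 2 (s2 leaves); pivot element 2.
Divide row 2 by 2; eliminate column x_2 from the other rows.
Row 4 update in column s2: 0 − 1·(1/2) = -1/2.

-1/2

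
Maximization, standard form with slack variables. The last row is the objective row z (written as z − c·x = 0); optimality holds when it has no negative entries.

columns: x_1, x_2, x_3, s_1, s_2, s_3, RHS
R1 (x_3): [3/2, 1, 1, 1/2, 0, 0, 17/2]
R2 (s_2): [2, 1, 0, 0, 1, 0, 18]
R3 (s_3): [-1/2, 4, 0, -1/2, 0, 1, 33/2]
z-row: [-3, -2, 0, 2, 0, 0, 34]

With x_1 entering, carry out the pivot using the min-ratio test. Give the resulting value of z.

51

Ratio test on column x_1 — row 1: (17/2)/(3/2) = 17/3; row 2: 18/2 = 9; row 3: entry -1/2 ≤ 0. Minimum is 17/3 at row 1 (x_3 leaves); pivot element 3/2.
Pivot on row 1; the z-row RHS becomes 34 − (-3)·(17/3) = 51.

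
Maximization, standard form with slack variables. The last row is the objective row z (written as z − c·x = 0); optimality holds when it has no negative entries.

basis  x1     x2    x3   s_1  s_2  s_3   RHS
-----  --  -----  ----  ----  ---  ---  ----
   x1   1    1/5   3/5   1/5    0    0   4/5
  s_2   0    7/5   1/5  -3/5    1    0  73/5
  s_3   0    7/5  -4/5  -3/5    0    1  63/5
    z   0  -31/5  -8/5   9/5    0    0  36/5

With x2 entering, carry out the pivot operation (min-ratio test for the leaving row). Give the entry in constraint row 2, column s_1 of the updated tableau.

-2

Ratio test on column x2 — row 1: (4/5)/(1/5) = 4; row 2: (73/5)/(7/5) = 73/7; row 3: (63/5)/(7/5) = 9. Minimum is 4 at row 1 (x1 leaves); pivot element 1/5.
Divide row 1 by 1/5; eliminate column x2 from the other rows.
Row 2 update in column s_1: -3/5 − (7/5)·1 = -2.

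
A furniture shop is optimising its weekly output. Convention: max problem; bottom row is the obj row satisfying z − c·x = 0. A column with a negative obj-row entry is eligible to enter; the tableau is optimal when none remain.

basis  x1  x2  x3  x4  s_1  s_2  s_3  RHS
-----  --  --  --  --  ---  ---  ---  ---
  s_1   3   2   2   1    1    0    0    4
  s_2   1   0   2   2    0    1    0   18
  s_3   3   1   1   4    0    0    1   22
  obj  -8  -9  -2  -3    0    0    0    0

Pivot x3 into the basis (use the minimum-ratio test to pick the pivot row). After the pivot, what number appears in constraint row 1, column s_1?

1/2

Ratio test on column x3 — row 1: 4/2 = 2; row 2: 18/2 = 9; row 3: 22/1 = 22. Minimum is 2 at row 1 (s_1 leaves); pivot element 2.
Divide row 1 by 2; eliminate column x3 from the other rows.
In the new row 1, the s_1 entry is the old entry divided by the pivot: 1/2 = 1/2.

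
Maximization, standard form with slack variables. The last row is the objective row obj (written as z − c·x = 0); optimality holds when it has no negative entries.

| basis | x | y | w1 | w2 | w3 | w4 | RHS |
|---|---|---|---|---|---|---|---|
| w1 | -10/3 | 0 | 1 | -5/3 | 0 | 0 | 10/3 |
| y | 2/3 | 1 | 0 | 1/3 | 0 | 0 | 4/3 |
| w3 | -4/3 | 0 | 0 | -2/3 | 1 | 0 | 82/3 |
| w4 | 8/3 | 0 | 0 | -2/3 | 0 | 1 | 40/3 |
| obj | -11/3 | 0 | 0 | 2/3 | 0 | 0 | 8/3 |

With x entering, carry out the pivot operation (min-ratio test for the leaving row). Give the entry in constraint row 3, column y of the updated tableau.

2

Ratio test on column x — row 1: entry -10/3 ≤ 0; row 2: (4/3)/(2/3) = 2; row 3: entry -4/3 ≤ 0; row 4: (40/3)/(8/3) = 5. Minimum is 2 at row 2 (y leaves); pivot element 2/3.
Divide row 2 by 2/3; eliminate column x from the other rows.
Row 3 update in column y: 0 − (-4/3)·(3/2) = 2.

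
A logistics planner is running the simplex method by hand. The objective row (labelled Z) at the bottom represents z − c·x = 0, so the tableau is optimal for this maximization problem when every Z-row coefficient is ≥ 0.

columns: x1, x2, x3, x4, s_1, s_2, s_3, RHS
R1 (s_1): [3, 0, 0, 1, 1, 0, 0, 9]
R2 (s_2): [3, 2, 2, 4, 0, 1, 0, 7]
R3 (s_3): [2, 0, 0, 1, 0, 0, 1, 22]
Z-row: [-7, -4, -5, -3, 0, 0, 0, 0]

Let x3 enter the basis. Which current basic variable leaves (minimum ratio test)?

Column x3 entries and ratios — s_1: 0 ≤ 0, skip; s_2: 7/2 = 7/2; s_3: 0 ≤ 0, skip.
Smallest ratio is 7/2 in the row of s_2, so s_2 leaves.

s_2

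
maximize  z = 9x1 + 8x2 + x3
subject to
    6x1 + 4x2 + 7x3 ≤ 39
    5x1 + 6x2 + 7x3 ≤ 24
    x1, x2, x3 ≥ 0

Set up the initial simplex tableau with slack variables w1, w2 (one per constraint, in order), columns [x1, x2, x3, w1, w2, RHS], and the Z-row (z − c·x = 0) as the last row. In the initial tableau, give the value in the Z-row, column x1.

-9

The Z-row carries the negated objective coefficients: the x1 entry is -9.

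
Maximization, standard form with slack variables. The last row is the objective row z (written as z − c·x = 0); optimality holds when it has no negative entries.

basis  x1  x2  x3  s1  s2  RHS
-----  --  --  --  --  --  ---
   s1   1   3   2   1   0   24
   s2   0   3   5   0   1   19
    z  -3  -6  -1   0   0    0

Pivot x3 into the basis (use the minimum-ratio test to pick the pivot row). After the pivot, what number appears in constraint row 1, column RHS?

82/5

Ratio test on column x3 — row 1: 24/2 = 12; row 2: 19/5 = 19/5. Minimum is 19/5 at row 2 (s2 leaves); pivot element 5.
Divide row 2 by 5; eliminate column x3 from the other rows.
Row 1 update in column RHS: 24 − 2·(19/5) = 82/5.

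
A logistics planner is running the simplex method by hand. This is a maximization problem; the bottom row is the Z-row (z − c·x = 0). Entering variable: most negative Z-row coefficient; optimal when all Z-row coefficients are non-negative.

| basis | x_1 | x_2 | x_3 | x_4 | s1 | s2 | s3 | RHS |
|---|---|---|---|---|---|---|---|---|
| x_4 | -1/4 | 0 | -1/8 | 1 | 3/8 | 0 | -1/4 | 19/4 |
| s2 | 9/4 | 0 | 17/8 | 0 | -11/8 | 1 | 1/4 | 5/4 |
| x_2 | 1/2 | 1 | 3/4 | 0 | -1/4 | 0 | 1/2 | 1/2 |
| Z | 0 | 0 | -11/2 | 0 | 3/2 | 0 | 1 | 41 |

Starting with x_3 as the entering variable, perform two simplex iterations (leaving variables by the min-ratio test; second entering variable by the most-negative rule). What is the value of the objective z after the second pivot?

179/4

Ratio test on column x_3 — row 1: entry -1/8 ≤ 0; row 2: (5/4)/(17/8) = 10/17; row 3: (1/2)/(3/4) = 2/3. Minimum is 10/17 at row 2 (s2 leaves); pivot element 17/8.
Pivot on row 2; the Z-row RHS becomes 41 − (-11/2)·(10/17) = 752/17.
Next entering variable (most negative Z-row entry -35/17): s1.
Ratio test on column s1 — row 1: (82/17)/(5/17) = 82/5; row 2: entry -11/17 ≤ 0; row 3: (1/17)/(4/17) = 1/4. Minimum is 1/4 at row 3 (x_2 leaves); pivot element 4/17.
After the second pivot the Z-row RHS is 752/17 − (-35/17)·(1/4) = 179/4.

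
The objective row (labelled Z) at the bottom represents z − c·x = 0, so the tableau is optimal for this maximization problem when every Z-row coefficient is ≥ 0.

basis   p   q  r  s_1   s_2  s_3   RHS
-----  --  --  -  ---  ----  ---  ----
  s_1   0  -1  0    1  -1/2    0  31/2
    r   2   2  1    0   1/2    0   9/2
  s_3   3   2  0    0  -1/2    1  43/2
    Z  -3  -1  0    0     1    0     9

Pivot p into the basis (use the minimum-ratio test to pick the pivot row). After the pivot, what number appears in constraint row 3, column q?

-1

Ratio test on column p — row 1: entry 0 ≤ 0; row 2: (9/2)/2 = 9/4; row 3: (43/2)/3 = 43/6. Minimum is 9/4 at row 2 (r leaves); pivot element 2.
Divide row 2 by 2; eliminate column p from the other rows.
Row 3 update in column q: 2 − 3·1 = -1.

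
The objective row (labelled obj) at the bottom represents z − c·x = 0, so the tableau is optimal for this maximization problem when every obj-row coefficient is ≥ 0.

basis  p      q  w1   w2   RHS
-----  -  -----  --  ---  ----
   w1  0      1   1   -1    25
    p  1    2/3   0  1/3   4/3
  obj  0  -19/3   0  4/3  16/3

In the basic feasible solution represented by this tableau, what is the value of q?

q is not in the basis, so in the current basic feasible solution q = 0.

0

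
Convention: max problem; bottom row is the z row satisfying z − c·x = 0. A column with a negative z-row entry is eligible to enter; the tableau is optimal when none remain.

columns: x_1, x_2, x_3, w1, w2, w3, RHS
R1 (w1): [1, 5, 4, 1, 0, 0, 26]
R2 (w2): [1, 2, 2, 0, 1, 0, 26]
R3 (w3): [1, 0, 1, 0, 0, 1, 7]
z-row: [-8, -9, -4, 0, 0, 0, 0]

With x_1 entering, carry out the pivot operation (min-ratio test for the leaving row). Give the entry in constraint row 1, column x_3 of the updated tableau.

Ratio test on column x_1 — row 1: 26/1 = 26; row 2: 26/1 = 26; row 3: 7/1 = 7. Minimum is 7 at row 3 (w3 leaves); pivot element 1.
Divide row 3 by 1; eliminate column x_1 from the other rows.
Row 1 update in column x_3: 4 − 1·1 = 3.

3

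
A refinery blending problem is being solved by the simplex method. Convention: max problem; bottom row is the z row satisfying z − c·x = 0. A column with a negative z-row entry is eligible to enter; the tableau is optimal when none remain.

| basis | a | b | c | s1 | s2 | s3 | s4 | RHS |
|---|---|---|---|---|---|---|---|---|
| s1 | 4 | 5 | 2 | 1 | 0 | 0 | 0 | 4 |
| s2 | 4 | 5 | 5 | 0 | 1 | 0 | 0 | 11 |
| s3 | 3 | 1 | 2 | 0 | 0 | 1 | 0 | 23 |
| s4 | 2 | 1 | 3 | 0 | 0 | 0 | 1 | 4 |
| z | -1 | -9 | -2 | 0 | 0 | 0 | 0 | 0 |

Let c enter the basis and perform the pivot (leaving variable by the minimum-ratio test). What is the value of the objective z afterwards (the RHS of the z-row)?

8/3

Ratio test on column c — row 1: 4/2 = 2; row 2: 11/5 = 11/5; row 3: 23/2 = 23/2; row 4: 4/3 = 4/3. Minimum is 4/3 at row 4 (s4 leaves); pivot element 3.
Pivot on row 4; the z-row RHS becomes 0 − (-2)·(4/3) = 8/3.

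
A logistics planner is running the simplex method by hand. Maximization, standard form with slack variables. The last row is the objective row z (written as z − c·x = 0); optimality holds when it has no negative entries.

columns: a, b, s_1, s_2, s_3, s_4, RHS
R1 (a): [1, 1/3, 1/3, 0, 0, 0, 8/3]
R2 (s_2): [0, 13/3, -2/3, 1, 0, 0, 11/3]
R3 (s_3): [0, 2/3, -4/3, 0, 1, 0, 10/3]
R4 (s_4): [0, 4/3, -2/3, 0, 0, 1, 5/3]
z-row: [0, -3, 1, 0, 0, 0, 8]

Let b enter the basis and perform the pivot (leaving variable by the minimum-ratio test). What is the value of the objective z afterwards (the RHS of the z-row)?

137/13

Ratio test on column b — row 1: (8/3)/(1/3) = 8; row 2: (11/3)/(13/3) = 11/13; row 3: (10/3)/(2/3) = 5; row 4: (5/3)/(4/3) = 5/4. Minimum is 11/13 at row 2 (s_2 leaves); pivot element 13/3.
Pivot on row 2; the z-row RHS becomes 8 − (-3)·(11/13) = 137/13.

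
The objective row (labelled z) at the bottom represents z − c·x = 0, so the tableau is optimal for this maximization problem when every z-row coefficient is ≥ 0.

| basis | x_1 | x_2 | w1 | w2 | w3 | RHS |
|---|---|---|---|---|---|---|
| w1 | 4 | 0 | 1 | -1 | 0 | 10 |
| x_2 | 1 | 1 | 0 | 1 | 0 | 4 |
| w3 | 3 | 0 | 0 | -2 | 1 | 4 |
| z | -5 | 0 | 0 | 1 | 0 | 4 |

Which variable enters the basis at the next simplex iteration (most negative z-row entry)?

x_1

Negative z-row entries: x_1: -5.
The most negative is -5 in column x_1, so x_1 enters.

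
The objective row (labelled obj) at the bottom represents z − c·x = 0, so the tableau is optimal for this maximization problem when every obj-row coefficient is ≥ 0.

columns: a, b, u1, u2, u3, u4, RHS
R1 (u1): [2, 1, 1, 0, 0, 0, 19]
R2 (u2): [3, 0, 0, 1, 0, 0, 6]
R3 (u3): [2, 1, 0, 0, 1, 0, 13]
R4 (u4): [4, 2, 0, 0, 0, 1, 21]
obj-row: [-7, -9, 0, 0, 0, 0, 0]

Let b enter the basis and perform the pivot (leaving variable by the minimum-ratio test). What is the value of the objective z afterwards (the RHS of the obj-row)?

Ratio test on column b — row 1: 19/1 = 19; row 2: entry 0 ≤ 0; row 3: 13/1 = 13; row 4: 21/2 = 21/2. Minimum is 21/2 at row 4 (u4 leaves); pivot element 2.
Pivot on row 4; the obj-row RHS becomes 0 − (-9)·(21/2) = 189/2.

189/2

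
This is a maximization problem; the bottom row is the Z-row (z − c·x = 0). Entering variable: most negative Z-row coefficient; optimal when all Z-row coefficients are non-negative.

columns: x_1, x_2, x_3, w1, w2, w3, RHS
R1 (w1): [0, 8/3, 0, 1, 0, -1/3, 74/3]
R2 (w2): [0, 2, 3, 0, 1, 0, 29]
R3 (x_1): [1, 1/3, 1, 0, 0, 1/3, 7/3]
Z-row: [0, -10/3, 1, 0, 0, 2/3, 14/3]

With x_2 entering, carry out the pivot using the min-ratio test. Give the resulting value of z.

28

Ratio test on column x_2 — row 1: (74/3)/(8/3) = 37/4; row 2: 29/2 = 29/2; row 3: (7/3)/(1/3) = 7. Minimum is 7 at row 3 (x_1 leaves); pivot element 1/3.
Pivot on row 3; the Z-row RHS becomes 14/3 − (-10/3)·7 = 28.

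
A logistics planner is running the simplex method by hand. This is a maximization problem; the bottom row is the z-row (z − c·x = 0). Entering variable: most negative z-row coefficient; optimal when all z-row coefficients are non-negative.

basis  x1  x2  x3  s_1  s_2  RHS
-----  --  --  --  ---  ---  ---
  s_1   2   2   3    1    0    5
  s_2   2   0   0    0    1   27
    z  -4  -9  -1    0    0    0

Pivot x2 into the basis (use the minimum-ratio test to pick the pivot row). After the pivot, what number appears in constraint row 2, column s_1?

0

Ratio test on column x2 — row 1: 5/2 = 5/2; row 2: entry 0 ≤ 0. Minimum is 5/2 at row 1 (s_1 leaves); pivot element 2.
Divide row 1 by 2; eliminate column x2 from the other rows.
Row 2 update in column s_1: 0 − 0·(1/2) = 0.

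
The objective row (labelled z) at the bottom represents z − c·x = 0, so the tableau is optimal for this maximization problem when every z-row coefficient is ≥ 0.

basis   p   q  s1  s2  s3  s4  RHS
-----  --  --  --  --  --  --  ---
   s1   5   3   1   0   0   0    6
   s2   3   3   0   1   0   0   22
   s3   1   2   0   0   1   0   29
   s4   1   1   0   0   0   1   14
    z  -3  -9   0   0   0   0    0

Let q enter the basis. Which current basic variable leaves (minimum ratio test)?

s1

Column q entries and ratios — s1: 6/3 = 2; s2: 22/3 = 22/3; s3: 29/2 = 29/2; s4: 14/1 = 14.
Smallest ratio is 2 in the row of s1, so s1 leaves.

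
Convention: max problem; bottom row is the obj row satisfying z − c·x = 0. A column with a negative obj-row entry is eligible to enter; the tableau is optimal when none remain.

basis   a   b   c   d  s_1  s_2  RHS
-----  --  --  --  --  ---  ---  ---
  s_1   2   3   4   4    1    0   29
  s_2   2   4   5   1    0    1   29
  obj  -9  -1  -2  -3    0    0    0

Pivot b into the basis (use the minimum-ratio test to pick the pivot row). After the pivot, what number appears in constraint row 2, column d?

Ratio test on column b — row 1: 29/3 = 29/3; row 2: 29/4 = 29/4. Minimum is 29/4 at row 2 (s_2 leaves); pivot element 4.
Divide row 2 by 4; eliminate column b from the other rows.
In the new row 2, the d entry is the old entry divided by the pivot: 1/4 = 1/4.

1/4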